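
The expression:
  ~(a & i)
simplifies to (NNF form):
~a | ~i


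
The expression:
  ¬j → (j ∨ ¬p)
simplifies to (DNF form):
j ∨ ¬p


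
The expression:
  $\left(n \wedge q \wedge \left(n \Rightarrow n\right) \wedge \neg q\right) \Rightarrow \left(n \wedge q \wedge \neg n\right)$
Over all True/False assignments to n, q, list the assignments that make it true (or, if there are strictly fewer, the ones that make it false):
is always true.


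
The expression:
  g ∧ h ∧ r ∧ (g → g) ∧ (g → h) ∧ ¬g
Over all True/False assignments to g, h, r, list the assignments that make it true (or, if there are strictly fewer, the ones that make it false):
is never true.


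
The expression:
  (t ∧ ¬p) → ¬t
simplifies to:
p ∨ ¬t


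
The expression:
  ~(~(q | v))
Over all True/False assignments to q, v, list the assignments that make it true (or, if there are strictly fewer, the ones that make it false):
is false only for:
  q=False, v=False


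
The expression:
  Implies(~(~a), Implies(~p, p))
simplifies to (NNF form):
p | ~a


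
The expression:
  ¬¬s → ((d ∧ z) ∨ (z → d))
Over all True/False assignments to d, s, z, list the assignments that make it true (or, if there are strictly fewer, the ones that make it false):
is false only for:
  d=False, s=True, z=True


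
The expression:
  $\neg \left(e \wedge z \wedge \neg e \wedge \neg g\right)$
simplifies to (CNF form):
$\text{True}$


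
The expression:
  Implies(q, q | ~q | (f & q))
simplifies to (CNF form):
True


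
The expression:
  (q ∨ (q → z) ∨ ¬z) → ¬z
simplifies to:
¬z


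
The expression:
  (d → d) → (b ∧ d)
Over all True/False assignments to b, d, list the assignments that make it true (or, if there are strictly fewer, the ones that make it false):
is true only for:
  b=True, d=True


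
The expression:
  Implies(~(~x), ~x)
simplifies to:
~x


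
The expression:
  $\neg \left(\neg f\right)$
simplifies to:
$f$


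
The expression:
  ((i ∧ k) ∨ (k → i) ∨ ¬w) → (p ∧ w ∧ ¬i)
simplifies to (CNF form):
w ∧ ¬i ∧ (k ∨ p)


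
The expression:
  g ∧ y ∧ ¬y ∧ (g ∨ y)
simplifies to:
False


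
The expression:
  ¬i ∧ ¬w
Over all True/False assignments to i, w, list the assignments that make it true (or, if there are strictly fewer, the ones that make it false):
is true only for:
  i=False, w=False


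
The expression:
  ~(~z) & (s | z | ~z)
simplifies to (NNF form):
z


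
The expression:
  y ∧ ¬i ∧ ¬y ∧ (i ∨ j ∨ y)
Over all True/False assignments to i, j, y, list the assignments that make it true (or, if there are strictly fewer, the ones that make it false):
is never true.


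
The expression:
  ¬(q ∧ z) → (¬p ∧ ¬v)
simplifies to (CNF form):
(q ∨ ¬p) ∧ (q ∨ ¬v) ∧ (z ∨ ¬p) ∧ (z ∨ ¬v)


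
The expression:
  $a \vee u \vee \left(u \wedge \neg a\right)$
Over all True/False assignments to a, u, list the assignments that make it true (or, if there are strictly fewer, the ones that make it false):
is false only for:
  a=False, u=False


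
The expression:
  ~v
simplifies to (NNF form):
~v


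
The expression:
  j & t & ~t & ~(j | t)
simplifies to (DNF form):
False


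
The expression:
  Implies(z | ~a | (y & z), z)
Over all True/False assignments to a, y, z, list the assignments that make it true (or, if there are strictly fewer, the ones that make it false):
is false only for:
  a=False, y=False, z=False;
  a=False, y=True, z=False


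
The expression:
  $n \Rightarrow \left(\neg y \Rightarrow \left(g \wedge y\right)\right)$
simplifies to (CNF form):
$y \vee \neg n$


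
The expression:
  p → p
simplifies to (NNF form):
True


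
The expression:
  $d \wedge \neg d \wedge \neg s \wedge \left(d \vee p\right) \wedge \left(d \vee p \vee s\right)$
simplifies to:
$\text{False}$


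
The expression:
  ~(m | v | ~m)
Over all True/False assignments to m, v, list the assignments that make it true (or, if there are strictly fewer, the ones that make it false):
is never true.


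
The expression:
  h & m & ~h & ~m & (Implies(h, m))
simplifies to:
False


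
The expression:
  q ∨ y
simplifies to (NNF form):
q ∨ y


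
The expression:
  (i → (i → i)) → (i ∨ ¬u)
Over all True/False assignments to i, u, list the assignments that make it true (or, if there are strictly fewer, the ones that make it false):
is false only for:
  i=False, u=True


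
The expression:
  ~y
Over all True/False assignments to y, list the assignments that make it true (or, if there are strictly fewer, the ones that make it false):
is true only for:
  y=False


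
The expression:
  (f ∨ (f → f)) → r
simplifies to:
r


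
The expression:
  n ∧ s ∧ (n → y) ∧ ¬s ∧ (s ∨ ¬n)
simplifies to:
False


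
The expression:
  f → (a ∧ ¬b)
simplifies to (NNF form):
(a ∧ ¬b) ∨ ¬f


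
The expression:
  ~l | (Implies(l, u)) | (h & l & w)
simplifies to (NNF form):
u | ~l | (h & w)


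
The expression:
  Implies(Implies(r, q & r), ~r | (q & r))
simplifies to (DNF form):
True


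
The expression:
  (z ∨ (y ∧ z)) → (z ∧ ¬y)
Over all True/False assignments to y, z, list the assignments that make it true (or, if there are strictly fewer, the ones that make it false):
is false only for:
  y=True, z=True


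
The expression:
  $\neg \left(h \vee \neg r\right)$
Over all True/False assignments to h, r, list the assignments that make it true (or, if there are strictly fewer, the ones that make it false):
is true only for:
  h=False, r=True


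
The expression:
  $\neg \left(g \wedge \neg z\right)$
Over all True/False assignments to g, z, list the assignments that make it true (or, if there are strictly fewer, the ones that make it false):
is false only for:
  g=True, z=False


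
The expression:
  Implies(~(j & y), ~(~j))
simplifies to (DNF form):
j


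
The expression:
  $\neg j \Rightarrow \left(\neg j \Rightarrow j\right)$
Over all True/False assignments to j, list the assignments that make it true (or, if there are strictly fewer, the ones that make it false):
is true only for:
  j=True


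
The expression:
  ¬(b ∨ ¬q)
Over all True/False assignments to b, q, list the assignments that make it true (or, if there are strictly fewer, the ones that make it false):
is true only for:
  b=False, q=True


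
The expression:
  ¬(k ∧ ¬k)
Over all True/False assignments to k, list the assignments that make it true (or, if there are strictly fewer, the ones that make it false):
is always true.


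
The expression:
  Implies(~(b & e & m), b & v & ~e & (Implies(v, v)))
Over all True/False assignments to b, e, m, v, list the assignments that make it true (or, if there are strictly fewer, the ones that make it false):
is true only for:
  b=True, e=False, m=False, v=True;
  b=True, e=False, m=True, v=True;
  b=True, e=True, m=True, v=False;
  b=True, e=True, m=True, v=True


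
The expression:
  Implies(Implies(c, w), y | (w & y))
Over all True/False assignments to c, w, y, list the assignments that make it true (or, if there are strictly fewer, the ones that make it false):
is false only for:
  c=False, w=False, y=False;
  c=False, w=True, y=False;
  c=True, w=True, y=False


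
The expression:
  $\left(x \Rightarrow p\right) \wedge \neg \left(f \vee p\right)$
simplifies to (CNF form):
$\neg f \wedge \neg p \wedge \neg x$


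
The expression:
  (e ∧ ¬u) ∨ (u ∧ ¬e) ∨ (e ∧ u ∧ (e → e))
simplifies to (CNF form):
e ∨ u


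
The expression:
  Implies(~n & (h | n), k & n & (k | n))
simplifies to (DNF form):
n | ~h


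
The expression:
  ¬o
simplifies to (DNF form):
¬o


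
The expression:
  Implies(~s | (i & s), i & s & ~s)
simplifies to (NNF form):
s & ~i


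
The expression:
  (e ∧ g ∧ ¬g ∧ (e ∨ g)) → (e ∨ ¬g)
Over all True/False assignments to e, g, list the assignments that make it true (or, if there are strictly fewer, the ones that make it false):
is always true.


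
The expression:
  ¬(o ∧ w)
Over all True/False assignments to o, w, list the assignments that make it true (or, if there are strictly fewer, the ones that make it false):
is false only for:
  o=True, w=True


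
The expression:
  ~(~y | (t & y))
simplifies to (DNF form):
y & ~t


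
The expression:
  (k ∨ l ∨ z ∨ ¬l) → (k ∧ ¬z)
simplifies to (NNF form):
k ∧ ¬z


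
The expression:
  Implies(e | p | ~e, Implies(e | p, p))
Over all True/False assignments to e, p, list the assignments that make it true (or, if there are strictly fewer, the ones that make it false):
is false only for:
  e=True, p=False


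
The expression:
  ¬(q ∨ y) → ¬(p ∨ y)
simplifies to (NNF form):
q ∨ y ∨ ¬p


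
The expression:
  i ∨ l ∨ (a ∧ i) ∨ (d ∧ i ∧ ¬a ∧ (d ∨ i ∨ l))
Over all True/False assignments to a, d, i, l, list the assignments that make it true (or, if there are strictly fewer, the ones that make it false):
is false only for:
  a=False, d=False, i=False, l=False;
  a=False, d=True, i=False, l=False;
  a=True, d=False, i=False, l=False;
  a=True, d=True, i=False, l=False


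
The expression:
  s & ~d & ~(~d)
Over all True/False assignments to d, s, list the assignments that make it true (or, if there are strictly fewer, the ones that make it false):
is never true.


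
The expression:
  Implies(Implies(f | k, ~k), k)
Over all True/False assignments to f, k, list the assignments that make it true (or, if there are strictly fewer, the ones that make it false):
is true only for:
  f=False, k=True;
  f=True, k=True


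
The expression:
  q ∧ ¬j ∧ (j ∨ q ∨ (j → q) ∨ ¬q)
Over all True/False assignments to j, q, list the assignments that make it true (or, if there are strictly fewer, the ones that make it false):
is true only for:
  j=False, q=True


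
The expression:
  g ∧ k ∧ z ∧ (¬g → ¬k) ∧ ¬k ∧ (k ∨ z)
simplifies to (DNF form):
False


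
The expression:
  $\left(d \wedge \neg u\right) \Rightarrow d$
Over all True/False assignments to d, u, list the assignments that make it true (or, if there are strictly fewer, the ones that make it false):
is always true.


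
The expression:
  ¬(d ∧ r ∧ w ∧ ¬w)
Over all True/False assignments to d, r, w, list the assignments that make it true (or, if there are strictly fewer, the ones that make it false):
is always true.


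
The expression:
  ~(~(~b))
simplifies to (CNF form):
~b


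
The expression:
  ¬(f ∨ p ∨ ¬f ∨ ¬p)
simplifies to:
False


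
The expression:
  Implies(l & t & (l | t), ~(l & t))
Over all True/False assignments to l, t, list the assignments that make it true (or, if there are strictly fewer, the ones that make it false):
is false only for:
  l=True, t=True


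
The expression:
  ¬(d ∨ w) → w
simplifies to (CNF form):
d ∨ w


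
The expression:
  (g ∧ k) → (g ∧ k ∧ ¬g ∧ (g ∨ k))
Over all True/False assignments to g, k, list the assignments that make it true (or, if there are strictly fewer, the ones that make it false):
is false only for:
  g=True, k=True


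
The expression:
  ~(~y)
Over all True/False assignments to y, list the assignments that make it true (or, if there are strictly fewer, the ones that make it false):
is true only for:
  y=True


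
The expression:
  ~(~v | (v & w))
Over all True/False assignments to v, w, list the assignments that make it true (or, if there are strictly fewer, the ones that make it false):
is true only for:
  v=True, w=False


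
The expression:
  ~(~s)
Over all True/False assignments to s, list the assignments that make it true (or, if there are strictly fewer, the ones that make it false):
is true only for:
  s=True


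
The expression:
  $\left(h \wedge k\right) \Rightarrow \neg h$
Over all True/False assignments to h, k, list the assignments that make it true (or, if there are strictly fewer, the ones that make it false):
is false only for:
  h=True, k=True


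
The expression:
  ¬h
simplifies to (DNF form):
¬h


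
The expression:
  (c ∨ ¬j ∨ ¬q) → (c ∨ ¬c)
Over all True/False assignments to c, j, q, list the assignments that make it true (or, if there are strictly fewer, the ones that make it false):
is always true.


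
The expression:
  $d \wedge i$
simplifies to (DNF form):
$d \wedge i$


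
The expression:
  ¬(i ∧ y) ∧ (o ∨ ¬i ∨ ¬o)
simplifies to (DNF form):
¬i ∨ ¬y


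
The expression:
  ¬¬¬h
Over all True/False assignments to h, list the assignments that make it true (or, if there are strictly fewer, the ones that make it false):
is true only for:
  h=False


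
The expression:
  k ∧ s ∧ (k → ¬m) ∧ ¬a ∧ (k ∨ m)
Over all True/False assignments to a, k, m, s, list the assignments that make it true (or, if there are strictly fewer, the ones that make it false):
is true only for:
  a=False, k=True, m=False, s=True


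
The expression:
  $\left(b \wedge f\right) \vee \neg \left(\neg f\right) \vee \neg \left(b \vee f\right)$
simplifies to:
$f \vee \neg b$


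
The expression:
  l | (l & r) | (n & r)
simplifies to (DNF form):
l | (n & r)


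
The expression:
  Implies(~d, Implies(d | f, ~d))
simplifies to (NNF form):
True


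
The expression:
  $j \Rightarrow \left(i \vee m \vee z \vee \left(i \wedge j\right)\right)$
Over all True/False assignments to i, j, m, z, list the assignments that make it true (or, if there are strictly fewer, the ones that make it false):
is false only for:
  i=False, j=True, m=False, z=False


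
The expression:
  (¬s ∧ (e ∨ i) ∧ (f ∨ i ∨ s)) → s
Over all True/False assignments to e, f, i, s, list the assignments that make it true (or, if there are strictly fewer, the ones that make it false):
is false only for:
  e=False, f=False, i=True, s=False;
  e=False, f=True, i=True, s=False;
  e=True, f=False, i=True, s=False;
  e=True, f=True, i=False, s=False;
  e=True, f=True, i=True, s=False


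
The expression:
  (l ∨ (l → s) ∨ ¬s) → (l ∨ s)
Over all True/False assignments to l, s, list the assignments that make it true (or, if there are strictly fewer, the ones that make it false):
is false only for:
  l=False, s=False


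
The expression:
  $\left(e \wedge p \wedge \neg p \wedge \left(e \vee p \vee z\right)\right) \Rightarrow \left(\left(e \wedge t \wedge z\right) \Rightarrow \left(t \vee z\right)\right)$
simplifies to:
$\text{True}$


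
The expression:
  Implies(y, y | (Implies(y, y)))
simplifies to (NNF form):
True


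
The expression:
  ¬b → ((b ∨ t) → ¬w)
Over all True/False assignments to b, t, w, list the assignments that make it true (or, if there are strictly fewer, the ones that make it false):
is false only for:
  b=False, t=True, w=True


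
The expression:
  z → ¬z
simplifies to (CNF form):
¬z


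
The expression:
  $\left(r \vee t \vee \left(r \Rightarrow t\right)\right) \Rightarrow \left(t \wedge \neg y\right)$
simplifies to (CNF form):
$t \wedge \neg y$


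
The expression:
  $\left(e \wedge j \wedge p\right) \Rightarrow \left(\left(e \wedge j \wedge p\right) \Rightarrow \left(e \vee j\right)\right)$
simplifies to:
$\text{True}$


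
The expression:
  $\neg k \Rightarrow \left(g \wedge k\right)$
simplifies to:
$k$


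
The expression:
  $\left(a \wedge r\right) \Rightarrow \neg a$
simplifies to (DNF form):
$\neg a \vee \neg r$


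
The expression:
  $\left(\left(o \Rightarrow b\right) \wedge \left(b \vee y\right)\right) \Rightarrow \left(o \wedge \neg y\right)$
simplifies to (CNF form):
$\left(o \vee \neg b\right) \wedge \left(o \vee \neg y\right) \wedge \left(\neg b \vee \neg y\right)$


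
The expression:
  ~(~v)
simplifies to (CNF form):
v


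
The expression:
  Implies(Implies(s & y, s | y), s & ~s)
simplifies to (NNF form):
False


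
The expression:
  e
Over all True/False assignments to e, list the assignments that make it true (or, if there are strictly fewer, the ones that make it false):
is true only for:
  e=True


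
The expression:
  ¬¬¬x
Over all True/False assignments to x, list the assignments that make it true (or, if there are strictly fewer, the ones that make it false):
is true only for:
  x=False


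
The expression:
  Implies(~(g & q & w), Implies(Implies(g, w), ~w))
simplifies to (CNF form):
(g | ~w) & (q | ~w)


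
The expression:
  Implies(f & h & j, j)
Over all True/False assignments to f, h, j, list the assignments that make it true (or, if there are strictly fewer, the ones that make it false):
is always true.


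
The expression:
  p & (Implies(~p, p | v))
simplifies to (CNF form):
p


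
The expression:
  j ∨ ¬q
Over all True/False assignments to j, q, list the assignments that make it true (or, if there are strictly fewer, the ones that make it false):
is false only for:
  j=False, q=True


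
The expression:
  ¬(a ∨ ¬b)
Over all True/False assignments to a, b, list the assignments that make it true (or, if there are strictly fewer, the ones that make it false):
is true only for:
  a=False, b=True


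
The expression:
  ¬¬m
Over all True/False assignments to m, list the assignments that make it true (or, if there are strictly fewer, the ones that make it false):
is true only for:
  m=True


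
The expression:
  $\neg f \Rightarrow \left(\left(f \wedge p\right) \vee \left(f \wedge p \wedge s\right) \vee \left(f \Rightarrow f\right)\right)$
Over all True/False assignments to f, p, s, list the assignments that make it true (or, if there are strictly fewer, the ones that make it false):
is always true.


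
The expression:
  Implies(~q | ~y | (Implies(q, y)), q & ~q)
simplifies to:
False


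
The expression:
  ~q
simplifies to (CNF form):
~q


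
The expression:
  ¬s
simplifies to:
¬s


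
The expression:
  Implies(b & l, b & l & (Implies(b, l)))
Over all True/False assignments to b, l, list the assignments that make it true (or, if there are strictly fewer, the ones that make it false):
is always true.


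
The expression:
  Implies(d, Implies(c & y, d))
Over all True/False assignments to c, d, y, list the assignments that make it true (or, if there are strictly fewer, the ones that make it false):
is always true.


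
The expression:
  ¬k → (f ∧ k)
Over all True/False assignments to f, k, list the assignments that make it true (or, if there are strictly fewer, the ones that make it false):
is true only for:
  f=False, k=True;
  f=True, k=True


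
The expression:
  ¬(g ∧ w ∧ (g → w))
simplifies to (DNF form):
¬g ∨ ¬w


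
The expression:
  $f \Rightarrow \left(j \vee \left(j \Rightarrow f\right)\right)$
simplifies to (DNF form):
$\text{True}$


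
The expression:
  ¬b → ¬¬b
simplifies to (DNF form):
b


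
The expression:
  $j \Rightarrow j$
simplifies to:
$\text{True}$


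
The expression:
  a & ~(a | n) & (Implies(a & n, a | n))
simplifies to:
False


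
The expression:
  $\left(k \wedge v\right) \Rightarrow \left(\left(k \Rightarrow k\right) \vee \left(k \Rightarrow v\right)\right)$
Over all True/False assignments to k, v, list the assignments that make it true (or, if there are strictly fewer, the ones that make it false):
is always true.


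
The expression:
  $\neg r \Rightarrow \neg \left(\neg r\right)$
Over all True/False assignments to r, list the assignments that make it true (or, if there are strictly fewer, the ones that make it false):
is true only for:
  r=True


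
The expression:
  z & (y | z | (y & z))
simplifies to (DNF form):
z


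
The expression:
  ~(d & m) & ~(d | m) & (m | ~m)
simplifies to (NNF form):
~d & ~m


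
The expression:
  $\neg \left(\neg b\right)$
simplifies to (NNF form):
$b$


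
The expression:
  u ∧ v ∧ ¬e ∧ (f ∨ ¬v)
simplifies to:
f ∧ u ∧ v ∧ ¬e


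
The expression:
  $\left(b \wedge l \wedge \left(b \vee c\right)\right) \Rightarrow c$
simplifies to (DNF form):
$c \vee \neg b \vee \neg l$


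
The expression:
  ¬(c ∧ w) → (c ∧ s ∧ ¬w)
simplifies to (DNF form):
(c ∧ s) ∨ (c ∧ w)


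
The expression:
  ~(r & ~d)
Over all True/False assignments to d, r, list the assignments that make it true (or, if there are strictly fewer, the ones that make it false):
is false only for:
  d=False, r=True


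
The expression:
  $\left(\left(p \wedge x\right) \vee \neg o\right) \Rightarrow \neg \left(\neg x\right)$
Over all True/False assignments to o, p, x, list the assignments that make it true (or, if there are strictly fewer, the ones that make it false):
is false only for:
  o=False, p=False, x=False;
  o=False, p=True, x=False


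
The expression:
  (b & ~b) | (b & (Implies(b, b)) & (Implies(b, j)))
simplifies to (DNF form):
b & j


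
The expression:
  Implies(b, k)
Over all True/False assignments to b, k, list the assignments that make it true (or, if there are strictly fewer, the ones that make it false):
is false only for:
  b=True, k=False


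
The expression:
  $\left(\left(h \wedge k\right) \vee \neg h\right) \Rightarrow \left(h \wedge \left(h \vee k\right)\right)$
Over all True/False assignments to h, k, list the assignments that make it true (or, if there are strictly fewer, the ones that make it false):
is true only for:
  h=True, k=False;
  h=True, k=True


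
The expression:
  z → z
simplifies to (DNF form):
True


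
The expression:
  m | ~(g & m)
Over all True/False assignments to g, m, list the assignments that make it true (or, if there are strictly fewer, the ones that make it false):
is always true.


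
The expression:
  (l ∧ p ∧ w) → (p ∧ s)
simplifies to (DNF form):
s ∨ ¬l ∨ ¬p ∨ ¬w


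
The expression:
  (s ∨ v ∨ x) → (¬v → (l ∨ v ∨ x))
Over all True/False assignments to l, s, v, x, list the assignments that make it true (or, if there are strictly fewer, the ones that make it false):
is false only for:
  l=False, s=True, v=False, x=False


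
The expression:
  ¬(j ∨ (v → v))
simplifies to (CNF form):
False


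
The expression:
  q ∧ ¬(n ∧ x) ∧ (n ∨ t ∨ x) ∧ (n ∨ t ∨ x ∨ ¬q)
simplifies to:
q ∧ (¬n ∨ ¬x) ∧ (n ∨ t ∨ x)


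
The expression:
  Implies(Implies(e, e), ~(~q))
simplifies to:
q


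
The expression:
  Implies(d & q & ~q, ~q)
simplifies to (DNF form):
True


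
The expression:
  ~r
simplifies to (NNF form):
~r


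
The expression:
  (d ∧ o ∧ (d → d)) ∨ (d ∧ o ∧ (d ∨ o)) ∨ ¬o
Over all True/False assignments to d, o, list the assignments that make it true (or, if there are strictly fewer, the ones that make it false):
is false only for:
  d=False, o=True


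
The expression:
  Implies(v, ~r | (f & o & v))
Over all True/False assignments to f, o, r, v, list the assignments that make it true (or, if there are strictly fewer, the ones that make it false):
is false only for:
  f=False, o=False, r=True, v=True;
  f=False, o=True, r=True, v=True;
  f=True, o=False, r=True, v=True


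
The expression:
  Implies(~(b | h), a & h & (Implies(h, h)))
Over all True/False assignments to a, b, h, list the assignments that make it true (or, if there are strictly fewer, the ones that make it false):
is false only for:
  a=False, b=False, h=False;
  a=True, b=False, h=False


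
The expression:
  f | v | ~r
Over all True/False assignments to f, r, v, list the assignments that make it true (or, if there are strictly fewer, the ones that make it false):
is false only for:
  f=False, r=True, v=False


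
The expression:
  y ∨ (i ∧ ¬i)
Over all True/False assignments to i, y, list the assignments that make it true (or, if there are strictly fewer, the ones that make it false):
is true only for:
  i=False, y=True;
  i=True, y=True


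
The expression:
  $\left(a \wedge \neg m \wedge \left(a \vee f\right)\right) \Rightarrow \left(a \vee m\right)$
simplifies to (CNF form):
$\text{True}$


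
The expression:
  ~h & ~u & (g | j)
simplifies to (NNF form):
~h & ~u & (g | j)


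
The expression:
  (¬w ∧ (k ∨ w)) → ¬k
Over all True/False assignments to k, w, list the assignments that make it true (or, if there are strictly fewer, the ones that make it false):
is false only for:
  k=True, w=False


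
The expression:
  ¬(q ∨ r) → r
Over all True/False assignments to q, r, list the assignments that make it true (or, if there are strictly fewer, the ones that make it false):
is false only for:
  q=False, r=False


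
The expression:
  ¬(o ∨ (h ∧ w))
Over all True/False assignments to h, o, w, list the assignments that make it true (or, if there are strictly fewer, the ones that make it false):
is true only for:
  h=False, o=False, w=False;
  h=False, o=False, w=True;
  h=True, o=False, w=False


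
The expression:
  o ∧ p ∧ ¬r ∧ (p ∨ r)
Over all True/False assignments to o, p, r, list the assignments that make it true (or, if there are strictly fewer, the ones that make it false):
is true only for:
  o=True, p=True, r=False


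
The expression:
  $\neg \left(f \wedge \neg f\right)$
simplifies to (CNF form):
$\text{True}$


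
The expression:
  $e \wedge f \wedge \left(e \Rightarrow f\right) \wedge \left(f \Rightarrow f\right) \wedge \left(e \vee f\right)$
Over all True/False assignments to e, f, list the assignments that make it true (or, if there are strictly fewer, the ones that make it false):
is true only for:
  e=True, f=True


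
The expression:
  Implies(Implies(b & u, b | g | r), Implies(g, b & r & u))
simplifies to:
~g | (b & r & u)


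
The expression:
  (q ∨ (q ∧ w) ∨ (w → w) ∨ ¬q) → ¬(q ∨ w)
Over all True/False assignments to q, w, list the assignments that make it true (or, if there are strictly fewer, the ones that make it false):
is true only for:
  q=False, w=False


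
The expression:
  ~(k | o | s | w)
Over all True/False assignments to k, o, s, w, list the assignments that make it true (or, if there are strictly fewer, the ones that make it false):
is true only for:
  k=False, o=False, s=False, w=False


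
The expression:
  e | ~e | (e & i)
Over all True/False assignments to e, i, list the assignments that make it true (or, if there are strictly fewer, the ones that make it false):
is always true.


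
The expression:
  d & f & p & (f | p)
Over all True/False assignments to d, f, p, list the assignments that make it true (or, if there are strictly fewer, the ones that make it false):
is true only for:
  d=True, f=True, p=True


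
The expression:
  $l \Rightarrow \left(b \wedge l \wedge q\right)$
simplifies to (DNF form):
$\left(b \wedge q\right) \vee \neg l$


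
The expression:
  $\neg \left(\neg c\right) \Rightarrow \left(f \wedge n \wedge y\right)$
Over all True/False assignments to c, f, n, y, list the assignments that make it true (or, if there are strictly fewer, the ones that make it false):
is false only for:
  c=True, f=False, n=False, y=False;
  c=True, f=False, n=False, y=True;
  c=True, f=False, n=True, y=False;
  c=True, f=False, n=True, y=True;
  c=True, f=True, n=False, y=False;
  c=True, f=True, n=False, y=True;
  c=True, f=True, n=True, y=False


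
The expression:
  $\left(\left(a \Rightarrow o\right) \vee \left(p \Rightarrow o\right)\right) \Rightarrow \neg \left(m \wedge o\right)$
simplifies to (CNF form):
$\neg m \vee \neg o$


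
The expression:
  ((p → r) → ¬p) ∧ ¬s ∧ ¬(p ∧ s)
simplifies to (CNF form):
¬s ∧ (¬p ∨ ¬r)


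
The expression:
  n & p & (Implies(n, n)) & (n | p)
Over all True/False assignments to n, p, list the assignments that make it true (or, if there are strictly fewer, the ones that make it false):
is true only for:
  n=True, p=True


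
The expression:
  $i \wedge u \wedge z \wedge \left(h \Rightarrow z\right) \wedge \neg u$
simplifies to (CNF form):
$\text{False}$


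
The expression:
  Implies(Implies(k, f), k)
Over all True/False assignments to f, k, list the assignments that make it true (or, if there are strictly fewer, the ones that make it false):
is true only for:
  f=False, k=True;
  f=True, k=True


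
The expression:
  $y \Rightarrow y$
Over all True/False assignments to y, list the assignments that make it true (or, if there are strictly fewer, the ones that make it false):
is always true.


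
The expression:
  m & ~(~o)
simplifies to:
m & o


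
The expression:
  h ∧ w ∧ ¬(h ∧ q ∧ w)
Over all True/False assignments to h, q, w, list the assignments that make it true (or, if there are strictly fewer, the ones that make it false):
is true only for:
  h=True, q=False, w=True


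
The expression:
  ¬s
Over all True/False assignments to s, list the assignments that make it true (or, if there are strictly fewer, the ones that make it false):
is true only for:
  s=False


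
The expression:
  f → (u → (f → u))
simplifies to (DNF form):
True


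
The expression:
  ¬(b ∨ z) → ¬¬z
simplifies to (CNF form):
b ∨ z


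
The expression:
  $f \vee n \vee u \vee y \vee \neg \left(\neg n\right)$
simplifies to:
$f \vee n \vee u \vee y$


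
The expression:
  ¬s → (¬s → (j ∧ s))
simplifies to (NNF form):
s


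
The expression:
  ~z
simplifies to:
~z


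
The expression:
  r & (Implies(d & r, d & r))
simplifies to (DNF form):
r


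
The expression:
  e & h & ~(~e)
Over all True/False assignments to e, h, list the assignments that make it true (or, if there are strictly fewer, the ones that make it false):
is true only for:
  e=True, h=True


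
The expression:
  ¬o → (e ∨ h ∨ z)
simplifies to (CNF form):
e ∨ h ∨ o ∨ z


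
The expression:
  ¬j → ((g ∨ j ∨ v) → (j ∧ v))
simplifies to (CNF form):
(j ∨ ¬g) ∧ (j ∨ ¬v)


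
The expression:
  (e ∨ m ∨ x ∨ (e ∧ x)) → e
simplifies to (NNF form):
e ∨ (¬m ∧ ¬x)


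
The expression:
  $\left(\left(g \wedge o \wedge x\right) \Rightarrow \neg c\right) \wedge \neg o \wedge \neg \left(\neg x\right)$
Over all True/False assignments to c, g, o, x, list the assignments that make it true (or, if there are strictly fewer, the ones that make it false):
is true only for:
  c=False, g=False, o=False, x=True;
  c=False, g=True, o=False, x=True;
  c=True, g=False, o=False, x=True;
  c=True, g=True, o=False, x=True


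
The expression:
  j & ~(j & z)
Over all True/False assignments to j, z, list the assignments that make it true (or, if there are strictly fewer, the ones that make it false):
is true only for:
  j=True, z=False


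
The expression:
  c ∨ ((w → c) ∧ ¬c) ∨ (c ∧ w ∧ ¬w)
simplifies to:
c ∨ ¬w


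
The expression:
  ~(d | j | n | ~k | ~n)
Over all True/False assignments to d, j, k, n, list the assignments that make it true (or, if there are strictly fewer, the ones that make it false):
is never true.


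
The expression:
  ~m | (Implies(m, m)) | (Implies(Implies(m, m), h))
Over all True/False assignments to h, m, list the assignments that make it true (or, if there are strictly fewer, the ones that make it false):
is always true.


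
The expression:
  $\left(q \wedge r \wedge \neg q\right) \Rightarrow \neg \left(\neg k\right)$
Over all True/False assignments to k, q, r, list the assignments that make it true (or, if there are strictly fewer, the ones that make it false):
is always true.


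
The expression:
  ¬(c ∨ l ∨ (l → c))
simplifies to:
False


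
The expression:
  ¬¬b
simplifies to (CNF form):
b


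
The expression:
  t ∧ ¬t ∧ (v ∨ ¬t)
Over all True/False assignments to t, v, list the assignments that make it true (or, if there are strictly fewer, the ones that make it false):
is never true.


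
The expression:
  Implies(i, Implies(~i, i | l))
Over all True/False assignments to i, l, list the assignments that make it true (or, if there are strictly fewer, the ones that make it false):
is always true.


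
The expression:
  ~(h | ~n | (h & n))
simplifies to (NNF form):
n & ~h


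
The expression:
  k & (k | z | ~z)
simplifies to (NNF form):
k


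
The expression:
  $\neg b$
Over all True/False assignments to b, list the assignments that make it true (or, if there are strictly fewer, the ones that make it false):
is true only for:
  b=False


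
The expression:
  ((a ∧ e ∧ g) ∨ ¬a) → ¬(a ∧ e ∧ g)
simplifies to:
¬a ∨ ¬e ∨ ¬g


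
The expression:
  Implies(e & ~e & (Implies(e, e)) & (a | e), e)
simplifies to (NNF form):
True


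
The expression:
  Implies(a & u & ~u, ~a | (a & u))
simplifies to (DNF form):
True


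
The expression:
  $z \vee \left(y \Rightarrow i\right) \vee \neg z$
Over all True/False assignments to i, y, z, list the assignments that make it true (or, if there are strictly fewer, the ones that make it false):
is always true.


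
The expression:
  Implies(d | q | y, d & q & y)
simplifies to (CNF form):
(d | ~y) & (q | ~d) & (y | ~q)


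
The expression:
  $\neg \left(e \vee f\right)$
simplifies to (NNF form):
$\neg e \wedge \neg f$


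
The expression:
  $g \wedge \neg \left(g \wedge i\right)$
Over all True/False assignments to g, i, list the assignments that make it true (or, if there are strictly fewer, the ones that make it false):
is true only for:
  g=True, i=False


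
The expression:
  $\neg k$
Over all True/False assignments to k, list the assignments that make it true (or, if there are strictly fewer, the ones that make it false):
is true only for:
  k=False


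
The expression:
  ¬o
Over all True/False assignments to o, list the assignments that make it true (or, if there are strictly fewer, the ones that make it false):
is true only for:
  o=False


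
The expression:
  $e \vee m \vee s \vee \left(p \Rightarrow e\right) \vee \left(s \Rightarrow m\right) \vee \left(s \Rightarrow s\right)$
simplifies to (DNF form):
$\text{True}$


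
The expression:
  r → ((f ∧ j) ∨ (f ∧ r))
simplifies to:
f ∨ ¬r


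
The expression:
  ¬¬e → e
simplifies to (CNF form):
True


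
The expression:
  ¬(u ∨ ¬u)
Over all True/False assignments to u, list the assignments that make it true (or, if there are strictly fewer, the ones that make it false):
is never true.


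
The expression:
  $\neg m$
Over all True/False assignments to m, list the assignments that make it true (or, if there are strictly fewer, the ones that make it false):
is true only for:
  m=False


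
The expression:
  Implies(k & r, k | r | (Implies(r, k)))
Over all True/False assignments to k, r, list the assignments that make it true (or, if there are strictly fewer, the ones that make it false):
is always true.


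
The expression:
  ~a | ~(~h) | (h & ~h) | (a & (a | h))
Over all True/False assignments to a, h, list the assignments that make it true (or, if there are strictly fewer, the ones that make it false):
is always true.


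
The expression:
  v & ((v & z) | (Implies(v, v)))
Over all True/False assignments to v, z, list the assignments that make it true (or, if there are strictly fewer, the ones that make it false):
is true only for:
  v=True, z=False;
  v=True, z=True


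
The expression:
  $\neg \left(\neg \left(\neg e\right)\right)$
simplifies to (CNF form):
$\neg e$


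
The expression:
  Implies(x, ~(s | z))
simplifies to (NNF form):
~x | (~s & ~z)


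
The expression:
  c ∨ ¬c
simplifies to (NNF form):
True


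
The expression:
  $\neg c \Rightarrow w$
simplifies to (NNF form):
$c \vee w$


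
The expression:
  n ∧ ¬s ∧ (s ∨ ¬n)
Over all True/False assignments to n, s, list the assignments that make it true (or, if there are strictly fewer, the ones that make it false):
is never true.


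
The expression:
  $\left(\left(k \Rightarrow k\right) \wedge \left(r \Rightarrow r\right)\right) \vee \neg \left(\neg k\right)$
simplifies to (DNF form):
$\text{True}$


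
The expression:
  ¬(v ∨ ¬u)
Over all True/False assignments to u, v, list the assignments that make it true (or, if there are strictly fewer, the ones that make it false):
is true only for:
  u=True, v=False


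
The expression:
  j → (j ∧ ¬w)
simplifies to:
¬j ∨ ¬w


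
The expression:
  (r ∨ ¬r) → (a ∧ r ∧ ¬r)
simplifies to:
False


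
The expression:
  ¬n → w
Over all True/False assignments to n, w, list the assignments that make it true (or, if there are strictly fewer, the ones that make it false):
is false only for:
  n=False, w=False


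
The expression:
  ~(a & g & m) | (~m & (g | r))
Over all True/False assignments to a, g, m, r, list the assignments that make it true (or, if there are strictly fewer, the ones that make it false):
is false only for:
  a=True, g=True, m=True, r=False;
  a=True, g=True, m=True, r=True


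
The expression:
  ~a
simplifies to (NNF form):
~a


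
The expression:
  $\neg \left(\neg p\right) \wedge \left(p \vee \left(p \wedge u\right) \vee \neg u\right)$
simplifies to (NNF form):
$p$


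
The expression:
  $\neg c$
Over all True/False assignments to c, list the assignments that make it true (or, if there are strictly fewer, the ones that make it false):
is true only for:
  c=False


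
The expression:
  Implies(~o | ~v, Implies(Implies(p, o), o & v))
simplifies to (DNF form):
(o & v) | (p & ~o)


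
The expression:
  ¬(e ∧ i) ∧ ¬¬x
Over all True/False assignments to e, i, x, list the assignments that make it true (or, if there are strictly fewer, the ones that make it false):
is true only for:
  e=False, i=False, x=True;
  e=False, i=True, x=True;
  e=True, i=False, x=True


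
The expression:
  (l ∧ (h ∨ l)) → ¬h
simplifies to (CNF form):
¬h ∨ ¬l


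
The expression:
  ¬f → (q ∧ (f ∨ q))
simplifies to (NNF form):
f ∨ q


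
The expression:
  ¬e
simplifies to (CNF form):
¬e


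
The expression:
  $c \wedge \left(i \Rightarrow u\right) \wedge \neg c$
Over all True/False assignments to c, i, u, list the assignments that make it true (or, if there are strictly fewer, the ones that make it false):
is never true.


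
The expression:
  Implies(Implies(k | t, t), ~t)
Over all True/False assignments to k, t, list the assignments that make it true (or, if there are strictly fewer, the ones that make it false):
is true only for:
  k=False, t=False;
  k=True, t=False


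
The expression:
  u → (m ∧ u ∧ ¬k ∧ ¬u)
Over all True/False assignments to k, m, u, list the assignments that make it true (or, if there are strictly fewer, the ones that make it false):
is true only for:
  k=False, m=False, u=False;
  k=False, m=True, u=False;
  k=True, m=False, u=False;
  k=True, m=True, u=False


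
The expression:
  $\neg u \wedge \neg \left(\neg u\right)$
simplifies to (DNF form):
$\text{False}$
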